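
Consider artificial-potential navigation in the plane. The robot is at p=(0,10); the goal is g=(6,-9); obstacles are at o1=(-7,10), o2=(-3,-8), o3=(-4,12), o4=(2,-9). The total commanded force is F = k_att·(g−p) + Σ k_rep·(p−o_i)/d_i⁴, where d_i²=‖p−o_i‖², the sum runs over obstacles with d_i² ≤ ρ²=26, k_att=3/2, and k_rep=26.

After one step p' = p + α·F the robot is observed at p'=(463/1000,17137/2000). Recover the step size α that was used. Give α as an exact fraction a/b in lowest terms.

α = 1/20

F_att = 3/2·(g−p) = 3/2·(6,-19) = (9.0000,-28.5000)
o1: d²=49 > ρ²=26 → inactive
o2: d²=333 > ρ²=26 → inactive
o3: d²=20 ≤ ρ²=26; F_rep = 26·(4,-2)/20² = (0.2600,-0.1300)
o4: d²=365 > ρ²=26 → inactive
F = F_att + ΣF_rep = (9.2600,-28.6300)
Δp = p'−p = (0.4630,-1.4315); α = Δx/Fx = (463/1000) / (463/50) = 1/20
check: Δy/Fy = (-2863/2000) / (-2863/100) = 1/20 ✓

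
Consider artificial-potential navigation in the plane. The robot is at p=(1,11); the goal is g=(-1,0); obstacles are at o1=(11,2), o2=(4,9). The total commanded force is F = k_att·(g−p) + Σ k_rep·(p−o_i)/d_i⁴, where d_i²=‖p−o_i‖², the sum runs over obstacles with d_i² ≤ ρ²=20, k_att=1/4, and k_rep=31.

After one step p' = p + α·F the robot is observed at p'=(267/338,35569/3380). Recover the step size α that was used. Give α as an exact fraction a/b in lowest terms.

α = 1/5

F_att = 1/4·(g−p) = 1/4·(-2,-11) = (-0.5000,-2.7500)
o1: d²=181 > ρ²=20 → inactive
o2: d²=13 ≤ ρ²=20; F_rep = 31·(-3,2)/13² = (-0.5503,0.3669)
F = F_att + ΣF_rep = (-1.0503,-2.3831)
Δp = p'−p = (-0.2101,-0.4766); α = Δx/Fx = (-71/338) / (-355/338) = 1/5
check: Δy/Fy = (-1611/3380) / (-1611/676) = 1/5 ✓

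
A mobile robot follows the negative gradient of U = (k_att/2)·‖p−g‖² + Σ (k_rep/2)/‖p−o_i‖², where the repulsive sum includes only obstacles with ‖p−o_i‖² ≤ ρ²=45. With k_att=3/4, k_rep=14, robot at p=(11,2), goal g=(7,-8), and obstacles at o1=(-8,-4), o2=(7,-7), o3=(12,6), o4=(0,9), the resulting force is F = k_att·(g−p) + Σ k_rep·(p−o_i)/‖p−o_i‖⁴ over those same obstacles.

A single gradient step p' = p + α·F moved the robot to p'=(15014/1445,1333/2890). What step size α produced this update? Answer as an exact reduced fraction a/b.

α = 1/5

F_att = 3/4·(g−p) = 3/4·(-4,-10) = (-3.0000,-7.5000)
o1: d²=397 > ρ²=45 → inactive
o2: d²=97 > ρ²=45 → inactive
o3: d²=17 ≤ ρ²=45; F_rep = 14·(-1,-4)/17² = (-0.0484,-0.1938)
o4: d²=170 > ρ²=45 → inactive
F = F_att + ΣF_rep = (-3.0484,-7.6938)
Δp = p'−p = (-0.6097,-1.5388); α = Δx/Fx = (-881/1445) / (-881/289) = 1/5
check: Δy/Fy = (-4447/2890) / (-4447/578) = 1/5 ✓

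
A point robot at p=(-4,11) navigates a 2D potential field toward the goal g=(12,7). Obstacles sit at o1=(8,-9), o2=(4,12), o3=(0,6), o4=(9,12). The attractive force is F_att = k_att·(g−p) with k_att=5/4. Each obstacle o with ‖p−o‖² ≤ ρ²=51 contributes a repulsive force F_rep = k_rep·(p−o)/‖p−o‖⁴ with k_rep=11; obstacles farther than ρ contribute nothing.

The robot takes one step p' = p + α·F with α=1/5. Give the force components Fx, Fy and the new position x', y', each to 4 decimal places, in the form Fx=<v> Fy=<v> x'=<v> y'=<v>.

F_att = 5/4·(g−p) = 5/4·(16,-4) = (20.0000,-5.0000)
o1: d²=544 > ρ²=51 → inactive
o2: d²=65 > ρ²=51 → inactive
o3: d²=41 ≤ ρ²=51; F_rep = 11·(-4,5)/41² = (-0.0262,0.0327)
o4: d²=170 > ρ²=51 → inactive
F = F_att + ΣF_rep = (19.9738,-4.9673)
p' = p + 1/5·F = (-0.0052,10.0065)

Fx=19.9738 Fy=-4.9673 x'=-0.0052 y'=10.0065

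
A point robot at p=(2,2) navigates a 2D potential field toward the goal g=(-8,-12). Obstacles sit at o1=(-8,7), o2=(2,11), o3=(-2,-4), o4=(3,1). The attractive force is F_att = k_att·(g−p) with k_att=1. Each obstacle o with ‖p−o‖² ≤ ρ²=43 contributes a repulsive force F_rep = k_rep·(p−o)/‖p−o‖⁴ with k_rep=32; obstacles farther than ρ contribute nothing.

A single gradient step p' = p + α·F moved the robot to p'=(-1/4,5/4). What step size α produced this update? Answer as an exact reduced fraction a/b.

α = 1/8

F_att = 1·(g−p) = 1·(-10,-14) = (-10.0000,-14.0000)
o1: d²=125 > ρ²=43 → inactive
o2: d²=81 > ρ²=43 → inactive
o3: d²=52 > ρ²=43 → inactive
o4: d²=2 ≤ ρ²=43; F_rep = 32·(-1,1)/2² = (-8.0000,8.0000)
F = F_att + ΣF_rep = (-18.0000,-6.0000)
Δp = p'−p = (-2.2500,-0.7500); α = Δx/Fx = (-9/4) / (-18) = 1/8
check: Δy/Fy = (-3/4) / (-6) = 1/8 ✓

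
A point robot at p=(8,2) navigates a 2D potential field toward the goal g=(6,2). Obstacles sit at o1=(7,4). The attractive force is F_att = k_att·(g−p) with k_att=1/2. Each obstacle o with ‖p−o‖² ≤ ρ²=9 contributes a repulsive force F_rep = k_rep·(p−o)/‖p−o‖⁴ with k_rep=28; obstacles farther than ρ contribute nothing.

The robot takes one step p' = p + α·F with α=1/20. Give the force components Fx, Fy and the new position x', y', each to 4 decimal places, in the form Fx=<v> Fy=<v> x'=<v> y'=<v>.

Fx=0.1200 Fy=-2.2400 x'=8.0060 y'=1.8880

F_att = 1/2·(g−p) = 1/2·(-2,0) = (-1.0000,0.0000)
o1: d²=5 ≤ ρ²=9; F_rep = 28·(1,-2)/5² = (1.1200,-2.2400)
F = F_att + ΣF_rep = (0.1200,-2.2400)
p' = p + 1/20·F = (8.0060,1.8880)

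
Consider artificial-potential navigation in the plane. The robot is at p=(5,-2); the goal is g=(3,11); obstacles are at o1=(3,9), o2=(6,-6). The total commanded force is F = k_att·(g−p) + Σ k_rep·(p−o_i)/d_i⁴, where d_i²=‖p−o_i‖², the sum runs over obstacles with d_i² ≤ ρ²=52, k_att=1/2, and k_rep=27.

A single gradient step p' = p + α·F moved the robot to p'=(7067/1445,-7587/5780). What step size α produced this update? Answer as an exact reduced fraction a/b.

α = 1/10

F_att = 1/2·(g−p) = 1/2·(-2,13) = (-1.0000,6.5000)
o1: d²=125 > ρ²=52 → inactive
o2: d²=17 ≤ ρ²=52; F_rep = 27·(-1,4)/17² = (-0.0934,0.3737)
F = F_att + ΣF_rep = (-1.0934,6.8737)
Δp = p'−p = (-0.1093,0.6874); α = Δx/Fx = (-158/1445) / (-316/289) = 1/10
check: Δy/Fy = (3973/5780) / (3973/578) = 1/10 ✓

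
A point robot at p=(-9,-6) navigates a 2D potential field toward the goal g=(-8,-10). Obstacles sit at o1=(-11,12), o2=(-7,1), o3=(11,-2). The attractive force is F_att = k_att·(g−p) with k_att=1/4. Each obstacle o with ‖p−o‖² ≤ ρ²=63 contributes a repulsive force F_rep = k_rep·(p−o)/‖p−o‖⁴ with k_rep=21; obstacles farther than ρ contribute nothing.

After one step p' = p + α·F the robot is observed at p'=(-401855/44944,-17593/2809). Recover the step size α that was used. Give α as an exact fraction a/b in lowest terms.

α = 1/4

F_att = 1/4·(g−p) = 1/4·(1,-4) = (0.2500,-1.0000)
o1: d²=328 > ρ²=63 → inactive
o2: d²=53 ≤ ρ²=63; F_rep = 21·(-2,-7)/53² = (-0.0150,-0.0523)
o3: d²=416 > ρ²=63 → inactive
F = F_att + ΣF_rep = (0.2350,-1.0523)
Δp = p'−p = (0.0588,-0.2631); α = Δx/Fx = (2641/44944) / (2641/11236) = 1/4
check: Δy/Fy = (-739/2809) / (-2956/2809) = 1/4 ✓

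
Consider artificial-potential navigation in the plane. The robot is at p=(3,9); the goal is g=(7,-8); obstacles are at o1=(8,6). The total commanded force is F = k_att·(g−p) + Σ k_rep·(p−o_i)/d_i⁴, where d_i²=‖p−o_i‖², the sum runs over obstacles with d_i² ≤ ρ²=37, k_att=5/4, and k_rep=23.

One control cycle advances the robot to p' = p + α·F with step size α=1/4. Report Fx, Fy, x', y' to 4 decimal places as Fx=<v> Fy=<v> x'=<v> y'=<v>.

Fx=4.9005 Fy=-21.1903 x'=4.2251 y'=3.7024

F_att = 5/4·(g−p) = 5/4·(4,-17) = (5.0000,-21.2500)
o1: d²=34 ≤ ρ²=37; F_rep = 23·(-5,3)/34² = (-0.0995,0.0597)
F = F_att + ΣF_rep = (4.9005,-21.1903)
p' = p + 1/4·F = (4.2251,3.7024)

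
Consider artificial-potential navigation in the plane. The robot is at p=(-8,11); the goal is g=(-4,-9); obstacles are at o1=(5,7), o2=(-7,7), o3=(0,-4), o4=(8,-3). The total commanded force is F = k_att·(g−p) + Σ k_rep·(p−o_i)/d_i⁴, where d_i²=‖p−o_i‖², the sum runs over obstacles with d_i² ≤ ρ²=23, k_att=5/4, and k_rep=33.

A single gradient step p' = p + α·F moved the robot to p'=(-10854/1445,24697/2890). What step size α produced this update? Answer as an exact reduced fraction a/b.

α = 1/10

F_att = 5/4·(g−p) = 5/4·(4,-20) = (5.0000,-25.0000)
o1: d²=185 > ρ²=23 → inactive
o2: d²=17 ≤ ρ²=23; F_rep = 33·(-1,4)/17² = (-0.1142,0.4567)
o3: d²=289 > ρ²=23 → inactive
o4: d²=452 > ρ²=23 → inactive
F = F_att + ΣF_rep = (4.8858,-24.5433)
Δp = p'−p = (0.4886,-2.4543); α = Δx/Fx = (706/1445) / (1412/289) = 1/10
check: Δy/Fy = (-7093/2890) / (-7093/289) = 1/10 ✓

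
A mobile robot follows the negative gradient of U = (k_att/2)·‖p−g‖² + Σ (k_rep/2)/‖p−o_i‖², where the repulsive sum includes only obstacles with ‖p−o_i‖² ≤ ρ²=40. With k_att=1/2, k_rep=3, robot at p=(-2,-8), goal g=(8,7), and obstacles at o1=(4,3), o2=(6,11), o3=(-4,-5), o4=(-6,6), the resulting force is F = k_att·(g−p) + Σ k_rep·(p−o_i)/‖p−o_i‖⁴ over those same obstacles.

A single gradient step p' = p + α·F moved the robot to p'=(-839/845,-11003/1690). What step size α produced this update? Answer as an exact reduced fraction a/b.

α = 1/5

F_att = 1/2·(g−p) = 1/2·(10,15) = (5.0000,7.5000)
o1: d²=157 > ρ²=40 → inactive
o2: d²=425 > ρ²=40 → inactive
o3: d²=13 ≤ ρ²=40; F_rep = 3·(2,-3)/13² = (0.0355,-0.0533)
o4: d²=212 > ρ²=40 → inactive
F = F_att + ΣF_rep = (5.0355,7.4467)
Δp = p'−p = (1.0071,1.4893); α = Δx/Fx = (851/845) / (851/169) = 1/5
check: Δy/Fy = (2517/1690) / (2517/338) = 1/5 ✓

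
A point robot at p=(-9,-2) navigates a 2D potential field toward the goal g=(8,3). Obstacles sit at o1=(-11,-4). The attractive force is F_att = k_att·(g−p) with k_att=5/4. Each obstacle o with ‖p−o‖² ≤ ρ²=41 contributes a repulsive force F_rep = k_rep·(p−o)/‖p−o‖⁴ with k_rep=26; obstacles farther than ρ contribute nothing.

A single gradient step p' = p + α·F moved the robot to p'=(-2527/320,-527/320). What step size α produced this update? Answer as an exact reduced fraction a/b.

F_att = 5/4·(g−p) = 5/4·(17,5) = (21.2500,6.2500)
o1: d²=8 ≤ ρ²=41; F_rep = 26·(2,2)/8² = (0.8125,0.8125)
F = F_att + ΣF_rep = (22.0625,7.0625)
Δp = p'−p = (1.1031,0.3531); α = Δx/Fx = (353/320) / (353/16) = 1/20
check: Δy/Fy = (113/320) / (113/16) = 1/20 ✓

α = 1/20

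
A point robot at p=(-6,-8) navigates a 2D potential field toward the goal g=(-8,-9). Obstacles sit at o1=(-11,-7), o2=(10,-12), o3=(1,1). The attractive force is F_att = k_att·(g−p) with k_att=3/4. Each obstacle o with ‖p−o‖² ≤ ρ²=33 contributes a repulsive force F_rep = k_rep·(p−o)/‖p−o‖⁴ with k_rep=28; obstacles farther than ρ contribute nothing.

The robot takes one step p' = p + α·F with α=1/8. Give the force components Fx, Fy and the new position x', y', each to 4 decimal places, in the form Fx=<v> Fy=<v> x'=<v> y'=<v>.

F_att = 3/4·(g−p) = 3/4·(-2,-1) = (-1.5000,-0.7500)
o1: d²=26 ≤ ρ²=33; F_rep = 28·(5,-1)/26² = (0.2071,-0.0414)
o2: d²=272 > ρ²=33 → inactive
o3: d²=130 > ρ²=33 → inactive
F = F_att + ΣF_rep = (-1.2929,-0.7914)
p' = p + 1/8·F = (-6.1616,-8.0989)

Fx=-1.2929 Fy=-0.7914 x'=-6.1616 y'=-8.0989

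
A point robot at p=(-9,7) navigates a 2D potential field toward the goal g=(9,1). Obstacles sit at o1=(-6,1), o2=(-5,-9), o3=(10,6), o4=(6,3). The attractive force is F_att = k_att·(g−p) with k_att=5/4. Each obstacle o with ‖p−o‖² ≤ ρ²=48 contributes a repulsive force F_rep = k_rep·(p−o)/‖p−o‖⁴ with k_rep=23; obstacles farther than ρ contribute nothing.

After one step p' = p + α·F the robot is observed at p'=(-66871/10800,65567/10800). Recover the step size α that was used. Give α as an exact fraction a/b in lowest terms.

α = 1/8

F_att = 5/4·(g−p) = 5/4·(18,-6) = (22.5000,-7.5000)
o1: d²=45 ≤ ρ²=48; F_rep = 23·(-3,6)/45² = (-0.0341,0.0681)
o2: d²=272 > ρ²=48 → inactive
o3: d²=362 > ρ²=48 → inactive
o4: d²=241 > ρ²=48 → inactive
F = F_att + ΣF_rep = (22.4659,-7.4319)
Δp = p'−p = (2.8082,-0.9290); α = Δx/Fx = (30329/10800) / (30329/1350) = 1/8
check: Δy/Fy = (-10033/10800) / (-10033/1350) = 1/8 ✓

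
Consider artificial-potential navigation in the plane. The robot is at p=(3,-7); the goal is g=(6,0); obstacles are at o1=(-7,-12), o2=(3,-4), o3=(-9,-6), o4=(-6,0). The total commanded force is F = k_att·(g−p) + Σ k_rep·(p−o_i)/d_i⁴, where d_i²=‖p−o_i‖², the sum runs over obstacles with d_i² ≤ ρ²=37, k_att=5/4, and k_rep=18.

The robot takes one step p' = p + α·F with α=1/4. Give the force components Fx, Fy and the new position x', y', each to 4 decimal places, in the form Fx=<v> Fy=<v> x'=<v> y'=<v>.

F_att = 5/4·(g−p) = 5/4·(3,7) = (3.7500,8.7500)
o1: d²=125 > ρ²=37 → inactive
o2: d²=9 ≤ ρ²=37; F_rep = 18·(0,-3)/9² = (0.0000,-0.6667)
o3: d²=145 > ρ²=37 → inactive
o4: d²=130 > ρ²=37 → inactive
F = F_att + ΣF_rep = (3.7500,8.0833)
p' = p + 1/4·F = (3.9375,-4.9792)

Fx=3.7500 Fy=8.0833 x'=3.9375 y'=-4.9792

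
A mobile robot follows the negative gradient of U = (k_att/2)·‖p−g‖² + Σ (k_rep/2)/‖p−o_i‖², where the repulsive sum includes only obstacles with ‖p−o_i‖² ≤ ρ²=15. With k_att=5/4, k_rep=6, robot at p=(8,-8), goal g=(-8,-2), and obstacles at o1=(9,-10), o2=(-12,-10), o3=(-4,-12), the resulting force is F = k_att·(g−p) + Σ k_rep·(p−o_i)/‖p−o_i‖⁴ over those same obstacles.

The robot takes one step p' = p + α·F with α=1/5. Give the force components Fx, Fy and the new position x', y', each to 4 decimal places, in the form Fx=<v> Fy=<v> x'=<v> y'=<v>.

F_att = 5/4·(g−p) = 5/4·(-16,6) = (-20.0000,7.5000)
o1: d²=5 ≤ ρ²=15; F_rep = 6·(-1,2)/5² = (-0.2400,0.4800)
o2: d²=404 > ρ²=15 → inactive
o3: d²=160 > ρ²=15 → inactive
F = F_att + ΣF_rep = (-20.2400,7.9800)
p' = p + 1/5·F = (3.9520,-6.4040)

Fx=-20.2400 Fy=7.9800 x'=3.9520 y'=-6.4040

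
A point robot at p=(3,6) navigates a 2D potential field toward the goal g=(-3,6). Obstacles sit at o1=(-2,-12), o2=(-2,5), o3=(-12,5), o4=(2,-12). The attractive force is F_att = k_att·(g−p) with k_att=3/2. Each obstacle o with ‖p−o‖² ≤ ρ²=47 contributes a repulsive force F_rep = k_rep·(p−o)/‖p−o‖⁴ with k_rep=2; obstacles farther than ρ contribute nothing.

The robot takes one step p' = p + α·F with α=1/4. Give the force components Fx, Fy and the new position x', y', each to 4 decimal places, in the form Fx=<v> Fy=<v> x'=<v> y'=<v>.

F_att = 3/2·(g−p) = 3/2·(-6,0) = (-9.0000,0.0000)
o1: d²=349 > ρ²=47 → inactive
o2: d²=26 ≤ ρ²=47; F_rep = 2·(5,1)/26² = (0.0148,0.0030)
o3: d²=226 > ρ²=47 → inactive
o4: d²=325 > ρ²=47 → inactive
F = F_att + ΣF_rep = (-8.9852,0.0030)
p' = p + 1/4·F = (0.7537,6.0007)

Fx=-8.9852 Fy=0.0030 x'=0.7537 y'=6.0007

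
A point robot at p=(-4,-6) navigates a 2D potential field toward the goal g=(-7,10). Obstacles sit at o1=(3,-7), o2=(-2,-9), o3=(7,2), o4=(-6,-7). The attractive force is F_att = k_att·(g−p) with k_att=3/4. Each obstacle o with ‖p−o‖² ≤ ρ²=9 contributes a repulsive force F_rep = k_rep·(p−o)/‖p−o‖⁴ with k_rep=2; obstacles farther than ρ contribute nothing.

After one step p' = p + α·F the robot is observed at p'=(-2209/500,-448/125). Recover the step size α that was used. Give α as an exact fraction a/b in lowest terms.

F_att = 3/4·(g−p) = 3/4·(-3,16) = (-2.2500,12.0000)
o1: d²=50 > ρ²=9 → inactive
o2: d²=13 > ρ²=9 → inactive
o3: d²=185 > ρ²=9 → inactive
o4: d²=5 ≤ ρ²=9; F_rep = 2·(2,1)/5² = (0.1600,0.0800)
F = F_att + ΣF_rep = (-2.0900,12.0800)
Δp = p'−p = (-0.4180,2.4160); α = Δx/Fx = (-209/500) / (-209/100) = 1/5
check: Δy/Fy = (302/125) / (302/25) = 1/5 ✓

α = 1/5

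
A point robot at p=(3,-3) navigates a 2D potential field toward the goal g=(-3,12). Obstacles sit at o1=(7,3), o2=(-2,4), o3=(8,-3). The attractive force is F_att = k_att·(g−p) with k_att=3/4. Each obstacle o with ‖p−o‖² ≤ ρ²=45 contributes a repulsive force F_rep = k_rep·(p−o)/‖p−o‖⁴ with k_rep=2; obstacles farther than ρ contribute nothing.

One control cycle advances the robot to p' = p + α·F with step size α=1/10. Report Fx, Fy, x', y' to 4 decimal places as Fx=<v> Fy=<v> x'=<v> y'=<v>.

F_att = 3/4·(g−p) = 3/4·(-6,15) = (-4.5000,11.2500)
o1: d²=52 > ρ²=45 → inactive
o2: d²=74 > ρ²=45 → inactive
o3: d²=25 ≤ ρ²=45; F_rep = 2·(-5,0)/25² = (-0.0160,0.0000)
F = F_att + ΣF_rep = (-4.5160,11.2500)
p' = p + 1/10·F = (2.5484,-1.8750)

Fx=-4.5160 Fy=11.2500 x'=2.5484 y'=-1.8750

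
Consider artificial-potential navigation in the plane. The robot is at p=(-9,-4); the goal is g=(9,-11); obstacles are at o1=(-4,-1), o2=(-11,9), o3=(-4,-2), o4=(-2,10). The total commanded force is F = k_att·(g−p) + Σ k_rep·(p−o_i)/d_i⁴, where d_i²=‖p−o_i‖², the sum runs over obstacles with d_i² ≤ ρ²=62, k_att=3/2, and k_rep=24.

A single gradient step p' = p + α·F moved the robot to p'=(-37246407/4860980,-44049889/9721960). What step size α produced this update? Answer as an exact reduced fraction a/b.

α = 1/20

F_att = 3/2·(g−p) = 3/2·(18,-7) = (27.0000,-10.5000)
o1: d²=34 ≤ ρ²=62; F_rep = 24·(-5,-3)/34² = (-0.1038,-0.0623)
o2: d²=173 > ρ²=62 → inactive
o3: d²=29 ≤ ρ²=62; F_rep = 24·(-5,-2)/29² = (-0.1427,-0.0571)
o4: d²=245 > ρ²=62 → inactive
F = F_att + ΣF_rep = (26.7535,-10.6194)
Δp = p'−p = (1.3377,-0.5310); α = Δx/Fx = (6502413/4860980) / (6502413/243049) = 1/20
check: Δy/Fy = (-5162049/9721960) / (-5162049/486098) = 1/20 ✓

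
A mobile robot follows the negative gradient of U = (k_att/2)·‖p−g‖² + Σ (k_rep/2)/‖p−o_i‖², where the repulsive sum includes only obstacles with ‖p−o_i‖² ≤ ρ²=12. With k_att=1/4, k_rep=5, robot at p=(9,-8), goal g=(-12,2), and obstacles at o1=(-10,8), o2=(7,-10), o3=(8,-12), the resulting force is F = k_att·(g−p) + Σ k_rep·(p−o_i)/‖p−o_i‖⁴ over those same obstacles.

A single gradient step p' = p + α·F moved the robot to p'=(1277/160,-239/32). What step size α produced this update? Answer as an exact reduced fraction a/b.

F_att = 1/4·(g−p) = 1/4·(-21,10) = (-5.2500,2.5000)
o1: d²=617 > ρ²=12 → inactive
o2: d²=8 ≤ ρ²=12; F_rep = 5·(2,2)/8² = (0.1562,0.1562)
o3: d²=17 > ρ²=12 → inactive
F = F_att + ΣF_rep = (-5.0938,2.6562)
Δp = p'−p = (-1.0188,0.5312); α = Δx/Fx = (-163/160) / (-163/32) = 1/5
check: Δy/Fy = (17/32) / (85/32) = 1/5 ✓

α = 1/5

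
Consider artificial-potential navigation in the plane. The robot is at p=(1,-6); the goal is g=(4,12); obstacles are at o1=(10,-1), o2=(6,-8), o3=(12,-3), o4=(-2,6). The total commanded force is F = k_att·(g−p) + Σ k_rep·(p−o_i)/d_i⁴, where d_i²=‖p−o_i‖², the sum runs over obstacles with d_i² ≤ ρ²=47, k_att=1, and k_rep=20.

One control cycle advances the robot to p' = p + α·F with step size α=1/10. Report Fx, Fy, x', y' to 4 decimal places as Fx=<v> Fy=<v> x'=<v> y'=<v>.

Fx=2.8811 Fy=18.0476 x'=1.2881 y'=-4.1952

F_att = 1·(g−p) = 1·(3,18) = (3.0000,18.0000)
o1: d²=106 > ρ²=47 → inactive
o2: d²=29 ≤ ρ²=47; F_rep = 20·(-5,2)/29² = (-0.1189,0.0476)
o3: d²=130 > ρ²=47 → inactive
o4: d²=153 > ρ²=47 → inactive
F = F_att + ΣF_rep = (2.8811,18.0476)
p' = p + 1/10·F = (1.2881,-4.1952)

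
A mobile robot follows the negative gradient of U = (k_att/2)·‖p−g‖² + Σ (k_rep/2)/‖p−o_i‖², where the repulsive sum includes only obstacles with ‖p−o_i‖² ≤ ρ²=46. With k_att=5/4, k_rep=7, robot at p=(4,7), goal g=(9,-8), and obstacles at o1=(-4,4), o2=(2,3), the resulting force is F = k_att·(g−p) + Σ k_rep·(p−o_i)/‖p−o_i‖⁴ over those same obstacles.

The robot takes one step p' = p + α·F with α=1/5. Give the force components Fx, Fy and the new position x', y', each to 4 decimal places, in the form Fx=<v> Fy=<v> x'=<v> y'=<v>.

F_att = 5/4·(g−p) = 5/4·(5,-15) = (6.2500,-18.7500)
o1: d²=73 > ρ²=46 → inactive
o2: d²=20 ≤ ρ²=46; F_rep = 7·(2,4)/20² = (0.0350,0.0700)
F = F_att + ΣF_rep = (6.2850,-18.6800)
p' = p + 1/5·F = (5.2570,3.2640)

Fx=6.2850 Fy=-18.6800 x'=5.2570 y'=3.2640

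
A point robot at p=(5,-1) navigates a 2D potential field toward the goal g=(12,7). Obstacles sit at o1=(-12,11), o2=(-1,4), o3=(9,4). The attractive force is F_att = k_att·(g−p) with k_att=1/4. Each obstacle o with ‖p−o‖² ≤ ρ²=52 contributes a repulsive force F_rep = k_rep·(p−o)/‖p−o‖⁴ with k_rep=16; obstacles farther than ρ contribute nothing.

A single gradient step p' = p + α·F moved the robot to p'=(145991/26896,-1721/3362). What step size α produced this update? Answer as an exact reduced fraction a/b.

α = 1/4

F_att = 1/4·(g−p) = 1/4·(7,8) = (1.7500,2.0000)
o1: d²=433 > ρ²=52 → inactive
o2: d²=61 > ρ²=52 → inactive
o3: d²=41 ≤ ρ²=52; F_rep = 16·(-4,-5)/41² = (-0.0381,-0.0476)
F = F_att + ΣF_rep = (1.7119,1.9524)
Δp = p'−p = (0.4280,0.4881); α = Δx/Fx = (11511/26896) / (11511/6724) = 1/4
check: Δy/Fy = (1641/3362) / (3282/1681) = 1/4 ✓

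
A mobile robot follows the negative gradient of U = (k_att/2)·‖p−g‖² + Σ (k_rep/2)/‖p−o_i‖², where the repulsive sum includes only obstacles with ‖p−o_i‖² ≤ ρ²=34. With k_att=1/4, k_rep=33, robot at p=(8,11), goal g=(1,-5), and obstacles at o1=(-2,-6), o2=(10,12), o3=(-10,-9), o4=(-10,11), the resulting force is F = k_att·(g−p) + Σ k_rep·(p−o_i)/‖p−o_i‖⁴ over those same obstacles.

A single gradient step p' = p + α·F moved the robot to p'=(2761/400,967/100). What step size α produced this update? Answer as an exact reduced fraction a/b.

α = 1/4

F_att = 1/4·(g−p) = 1/4·(-7,-16) = (-1.7500,-4.0000)
o1: d²=389 > ρ²=34 → inactive
o2: d²=5 ≤ ρ²=34; F_rep = 33·(-2,-1)/5² = (-2.6400,-1.3200)
o3: d²=724 > ρ²=34 → inactive
o4: d²=324 > ρ²=34 → inactive
F = F_att + ΣF_rep = (-4.3900,-5.3200)
Δp = p'−p = (-1.0975,-1.3300); α = Δx/Fx = (-439/400) / (-439/100) = 1/4
check: Δy/Fy = (-133/100) / (-133/25) = 1/4 ✓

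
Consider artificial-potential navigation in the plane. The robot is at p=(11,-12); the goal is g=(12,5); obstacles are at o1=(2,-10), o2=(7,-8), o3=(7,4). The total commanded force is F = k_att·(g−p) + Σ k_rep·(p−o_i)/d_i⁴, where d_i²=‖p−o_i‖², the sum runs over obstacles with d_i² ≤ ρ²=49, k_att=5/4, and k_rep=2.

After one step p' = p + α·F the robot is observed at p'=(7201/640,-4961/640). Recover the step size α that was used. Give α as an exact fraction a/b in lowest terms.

α = 1/5

F_att = 5/4·(g−p) = 5/4·(1,17) = (1.2500,21.2500)
o1: d²=85 > ρ²=49 → inactive
o2: d²=32 ≤ ρ²=49; F_rep = 2·(4,-4)/32² = (0.0078,-0.0078)
o3: d²=272 > ρ²=49 → inactive
F = F_att + ΣF_rep = (1.2578,21.2422)
Δp = p'−p = (0.2516,4.2484); α = Δx/Fx = (161/640) / (161/128) = 1/5
check: Δy/Fy = (2719/640) / (2719/128) = 1/5 ✓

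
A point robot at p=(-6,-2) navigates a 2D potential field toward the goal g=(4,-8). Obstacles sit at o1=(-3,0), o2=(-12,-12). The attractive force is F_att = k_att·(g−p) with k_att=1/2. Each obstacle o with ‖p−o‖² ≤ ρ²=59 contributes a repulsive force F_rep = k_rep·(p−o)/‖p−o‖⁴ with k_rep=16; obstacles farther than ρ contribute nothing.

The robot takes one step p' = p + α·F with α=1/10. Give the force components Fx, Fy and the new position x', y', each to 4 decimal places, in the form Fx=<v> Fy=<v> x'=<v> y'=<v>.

F_att = 1/2·(g−p) = 1/2·(10,-6) = (5.0000,-3.0000)
o1: d²=13 ≤ ρ²=59; F_rep = 16·(-3,-2)/13² = (-0.2840,-0.1893)
o2: d²=136 > ρ²=59 → inactive
F = F_att + ΣF_rep = (4.7160,-3.1893)
p' = p + 1/10·F = (-5.5284,-2.3189)

Fx=4.7160 Fy=-3.1893 x'=-5.5284 y'=-2.3189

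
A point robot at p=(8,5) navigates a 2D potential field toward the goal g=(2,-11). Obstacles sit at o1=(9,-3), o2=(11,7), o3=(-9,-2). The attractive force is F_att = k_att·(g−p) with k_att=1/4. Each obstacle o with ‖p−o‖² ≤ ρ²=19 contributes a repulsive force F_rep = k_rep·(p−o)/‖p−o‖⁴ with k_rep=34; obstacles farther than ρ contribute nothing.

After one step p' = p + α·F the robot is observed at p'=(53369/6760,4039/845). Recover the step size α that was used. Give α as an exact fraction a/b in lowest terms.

α = 1/20

F_att = 1/4·(g−p) = 1/4·(-6,-16) = (-1.5000,-4.0000)
o1: d²=65 > ρ²=19 → inactive
o2: d²=13 ≤ ρ²=19; F_rep = 34·(-3,-2)/13² = (-0.6036,-0.4024)
o3: d²=338 > ρ²=19 → inactive
F = F_att + ΣF_rep = (-2.1036,-4.4024)
Δp = p'−p = (-0.1052,-0.2201); α = Δx/Fx = (-711/6760) / (-711/338) = 1/20
check: Δy/Fy = (-186/845) / (-744/169) = 1/20 ✓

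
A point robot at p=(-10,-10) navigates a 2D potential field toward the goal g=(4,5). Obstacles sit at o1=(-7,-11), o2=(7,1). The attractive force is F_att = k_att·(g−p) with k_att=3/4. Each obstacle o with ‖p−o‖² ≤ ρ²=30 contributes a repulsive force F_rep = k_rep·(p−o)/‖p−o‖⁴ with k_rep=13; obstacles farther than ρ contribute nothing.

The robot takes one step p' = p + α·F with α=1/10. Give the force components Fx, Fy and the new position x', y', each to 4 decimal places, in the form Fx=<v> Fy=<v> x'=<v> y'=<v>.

Fx=10.1100 Fy=11.3800 x'=-8.9890 y'=-8.8620

F_att = 3/4·(g−p) = 3/4·(14,15) = (10.5000,11.2500)
o1: d²=10 ≤ ρ²=30; F_rep = 13·(-3,1)/10² = (-0.3900,0.1300)
o2: d²=410 > ρ²=30 → inactive
F = F_att + ΣF_rep = (10.1100,11.3800)
p' = p + 1/10·F = (-8.9890,-8.8620)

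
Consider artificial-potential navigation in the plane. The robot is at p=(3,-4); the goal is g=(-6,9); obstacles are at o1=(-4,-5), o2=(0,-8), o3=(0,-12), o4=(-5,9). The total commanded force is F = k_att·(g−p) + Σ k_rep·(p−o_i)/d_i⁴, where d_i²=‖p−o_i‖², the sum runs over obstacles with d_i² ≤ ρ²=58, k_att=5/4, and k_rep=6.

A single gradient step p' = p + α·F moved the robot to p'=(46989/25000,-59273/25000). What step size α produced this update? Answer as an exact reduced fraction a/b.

α = 1/10

F_att = 5/4·(g−p) = 5/4·(-9,13) = (-11.2500,16.2500)
o1: d²=50 ≤ ρ²=58; F_rep = 6·(7,1)/50² = (0.0168,0.0024)
o2: d²=25 ≤ ρ²=58; F_rep = 6·(3,4)/25² = (0.0288,0.0384)
o3: d²=73 > ρ²=58 → inactive
o4: d²=233 > ρ²=58 → inactive
F = F_att + ΣF_rep = (-11.2044,16.2908)
Δp = p'−p = (-1.1204,1.6291); α = Δx/Fx = (-28011/25000) / (-28011/2500) = 1/10
check: Δy/Fy = (40727/25000) / (40727/2500) = 1/10 ✓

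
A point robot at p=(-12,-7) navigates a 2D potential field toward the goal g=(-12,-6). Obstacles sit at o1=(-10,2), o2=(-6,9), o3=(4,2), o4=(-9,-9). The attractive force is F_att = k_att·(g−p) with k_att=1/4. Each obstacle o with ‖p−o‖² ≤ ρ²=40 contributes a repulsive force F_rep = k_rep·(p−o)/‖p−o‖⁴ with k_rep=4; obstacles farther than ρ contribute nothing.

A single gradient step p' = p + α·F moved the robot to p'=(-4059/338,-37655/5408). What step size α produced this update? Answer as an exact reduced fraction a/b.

F_att = 1/4·(g−p) = 1/4·(0,1) = (0.0000,0.2500)
o1: d²=85 > ρ²=40 → inactive
o2: d²=292 > ρ²=40 → inactive
o3: d²=337 > ρ²=40 → inactive
o4: d²=13 ≤ ρ²=40; F_rep = 4·(-3,2)/13² = (-0.0710,0.0473)
F = F_att + ΣF_rep = (-0.0710,0.2973)
Δp = p'−p = (-0.0089,0.0372); α = Δx/Fx = (-3/338) / (-12/169) = 1/8
check: Δy/Fy = (201/5408) / (201/676) = 1/8 ✓

α = 1/8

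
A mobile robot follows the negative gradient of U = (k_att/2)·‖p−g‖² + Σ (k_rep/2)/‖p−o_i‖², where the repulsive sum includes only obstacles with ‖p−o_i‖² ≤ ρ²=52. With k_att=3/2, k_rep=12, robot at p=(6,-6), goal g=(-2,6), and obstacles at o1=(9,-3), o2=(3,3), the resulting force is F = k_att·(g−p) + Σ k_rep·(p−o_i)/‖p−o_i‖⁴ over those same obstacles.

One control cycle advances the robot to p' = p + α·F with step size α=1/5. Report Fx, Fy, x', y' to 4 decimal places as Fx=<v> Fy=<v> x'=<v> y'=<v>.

F_att = 3/2·(g−p) = 3/2·(-8,12) = (-12.0000,18.0000)
o1: d²=18 ≤ ρ²=52; F_rep = 12·(-3,-3)/18² = (-0.1111,-0.1111)
o2: d²=90 > ρ²=52 → inactive
F = F_att + ΣF_rep = (-12.1111,17.8889)
p' = p + 1/5·F = (3.5778,-2.4222)

Fx=-12.1111 Fy=17.8889 x'=3.5778 y'=-2.4222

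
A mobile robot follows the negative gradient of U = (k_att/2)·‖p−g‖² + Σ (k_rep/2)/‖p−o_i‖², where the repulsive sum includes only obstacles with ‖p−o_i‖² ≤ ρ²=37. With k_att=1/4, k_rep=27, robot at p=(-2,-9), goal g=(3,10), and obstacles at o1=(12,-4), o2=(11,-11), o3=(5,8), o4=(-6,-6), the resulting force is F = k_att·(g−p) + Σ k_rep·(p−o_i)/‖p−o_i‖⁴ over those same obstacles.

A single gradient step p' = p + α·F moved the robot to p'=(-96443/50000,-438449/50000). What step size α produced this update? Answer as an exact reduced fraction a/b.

α = 1/20

F_att = 1/4·(g−p) = 1/4·(5,19) = (1.2500,4.7500)
o1: d²=221 > ρ²=37 → inactive
o2: d²=173 > ρ²=37 → inactive
o3: d²=338 > ρ²=37 → inactive
o4: d²=25 ≤ ρ²=37; F_rep = 27·(4,-3)/25² = (0.1728,-0.1296)
F = F_att + ΣF_rep = (1.4228,4.6204)
Δp = p'−p = (0.0711,0.2310); α = Δx/Fx = (3557/50000) / (3557/2500) = 1/20
check: Δy/Fy = (11551/50000) / (11551/2500) = 1/20 ✓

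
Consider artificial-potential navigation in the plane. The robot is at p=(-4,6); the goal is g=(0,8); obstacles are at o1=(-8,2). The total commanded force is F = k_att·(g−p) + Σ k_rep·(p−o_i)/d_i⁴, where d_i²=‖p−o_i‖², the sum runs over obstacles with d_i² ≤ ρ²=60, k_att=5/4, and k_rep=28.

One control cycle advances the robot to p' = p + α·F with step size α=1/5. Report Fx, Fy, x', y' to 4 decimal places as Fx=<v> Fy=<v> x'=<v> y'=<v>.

F_att = 5/4·(g−p) = 5/4·(4,2) = (5.0000,2.5000)
o1: d²=32 ≤ ρ²=60; F_rep = 28·(4,4)/32² = (0.1094,0.1094)
F = F_att + ΣF_rep = (5.1094,2.6094)
p' = p + 1/5·F = (-2.9781,6.5219)

Fx=5.1094 Fy=2.6094 x'=-2.9781 y'=6.5219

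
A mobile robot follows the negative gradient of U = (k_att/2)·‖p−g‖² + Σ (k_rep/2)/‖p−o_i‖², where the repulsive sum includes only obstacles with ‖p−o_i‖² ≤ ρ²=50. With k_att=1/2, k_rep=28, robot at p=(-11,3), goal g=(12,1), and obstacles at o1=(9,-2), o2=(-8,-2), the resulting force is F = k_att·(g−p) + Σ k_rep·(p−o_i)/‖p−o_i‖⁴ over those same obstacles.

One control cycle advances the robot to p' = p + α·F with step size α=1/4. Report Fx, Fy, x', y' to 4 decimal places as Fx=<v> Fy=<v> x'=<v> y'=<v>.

F_att = 1/2·(g−p) = 1/2·(23,-2) = (11.5000,-1.0000)
o1: d²=425 > ρ²=50 → inactive
o2: d²=34 ≤ ρ²=50; F_rep = 28·(-3,5)/34² = (-0.0727,0.1211)
F = F_att + ΣF_rep = (11.4273,-0.8789)
p' = p + 1/4·F = (-8.1432,2.7803)

Fx=11.4273 Fy=-0.8789 x'=-8.1432 y'=2.7803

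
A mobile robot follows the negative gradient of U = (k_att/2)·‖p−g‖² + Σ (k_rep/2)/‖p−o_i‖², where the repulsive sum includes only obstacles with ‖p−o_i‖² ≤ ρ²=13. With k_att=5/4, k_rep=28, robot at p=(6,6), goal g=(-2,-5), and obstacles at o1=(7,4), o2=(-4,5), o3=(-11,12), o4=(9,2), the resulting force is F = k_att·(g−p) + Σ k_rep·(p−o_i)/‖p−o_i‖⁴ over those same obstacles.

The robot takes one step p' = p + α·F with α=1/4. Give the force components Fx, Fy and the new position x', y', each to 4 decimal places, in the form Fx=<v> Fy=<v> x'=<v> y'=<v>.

Fx=-11.1200 Fy=-11.5100 x'=3.2200 y'=3.1225

F_att = 5/4·(g−p) = 5/4·(-8,-11) = (-10.0000,-13.7500)
o1: d²=5 ≤ ρ²=13; F_rep = 28·(-1,2)/5² = (-1.1200,2.2400)
o2: d²=101 > ρ²=13 → inactive
o3: d²=325 > ρ²=13 → inactive
o4: d²=25 > ρ²=13 → inactive
F = F_att + ΣF_rep = (-11.1200,-11.5100)
p' = p + 1/4·F = (3.2200,3.1225)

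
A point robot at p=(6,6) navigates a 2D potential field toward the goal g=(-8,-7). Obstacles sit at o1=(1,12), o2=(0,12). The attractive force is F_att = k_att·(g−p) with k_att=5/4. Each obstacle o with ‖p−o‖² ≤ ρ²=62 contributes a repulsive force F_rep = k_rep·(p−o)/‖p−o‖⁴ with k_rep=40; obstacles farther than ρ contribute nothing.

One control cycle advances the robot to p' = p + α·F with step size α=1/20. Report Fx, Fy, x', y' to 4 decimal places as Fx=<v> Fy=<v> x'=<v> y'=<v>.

F_att = 5/4·(g−p) = 5/4·(-14,-13) = (-17.5000,-16.2500)
o1: d²=61 ≤ ρ²=62; F_rep = 40·(5,-6)/61² = (0.0537,-0.0645)
o2: d²=72 > ρ²=62 → inactive
F = F_att + ΣF_rep = (-17.4463,-16.3145)
p' = p + 1/20·F = (5.1277,5.1843)

Fx=-17.4463 Fy=-16.3145 x'=5.1277 y'=5.1843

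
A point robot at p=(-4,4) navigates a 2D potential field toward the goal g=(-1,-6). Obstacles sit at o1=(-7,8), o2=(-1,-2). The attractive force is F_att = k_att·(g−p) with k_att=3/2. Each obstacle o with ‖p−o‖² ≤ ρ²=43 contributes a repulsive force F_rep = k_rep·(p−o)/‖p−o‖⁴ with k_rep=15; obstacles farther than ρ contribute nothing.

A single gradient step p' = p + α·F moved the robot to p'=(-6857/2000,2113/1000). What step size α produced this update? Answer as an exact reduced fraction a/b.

α = 1/8

F_att = 3/2·(g−p) = 3/2·(3,-10) = (4.5000,-15.0000)
o1: d²=25 ≤ ρ²=43; F_rep = 15·(3,-4)/25² = (0.0720,-0.0960)
o2: d²=45 > ρ²=43 → inactive
F = F_att + ΣF_rep = (4.5720,-15.0960)
Δp = p'−p = (0.5715,-1.8870); α = Δx/Fx = (1143/2000) / (1143/250) = 1/8
check: Δy/Fy = (-1887/1000) / (-1887/125) = 1/8 ✓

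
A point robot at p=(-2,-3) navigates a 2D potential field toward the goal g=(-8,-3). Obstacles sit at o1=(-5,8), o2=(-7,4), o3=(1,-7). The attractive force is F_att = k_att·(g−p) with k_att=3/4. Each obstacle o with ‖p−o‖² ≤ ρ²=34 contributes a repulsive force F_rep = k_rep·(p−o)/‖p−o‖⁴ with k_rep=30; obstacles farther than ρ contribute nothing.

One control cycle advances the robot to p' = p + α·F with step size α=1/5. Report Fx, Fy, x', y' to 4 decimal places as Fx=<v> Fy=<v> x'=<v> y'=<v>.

F_att = 3/4·(g−p) = 3/4·(-6,0) = (-4.5000,0.0000)
o1: d²=130 > ρ²=34 → inactive
o2: d²=74 > ρ²=34 → inactive
o3: d²=25 ≤ ρ²=34; F_rep = 30·(-3,4)/25² = (-0.1440,0.1920)
F = F_att + ΣF_rep = (-4.6440,0.1920)
p' = p + 1/5·F = (-2.9288,-2.9616)

Fx=-4.6440 Fy=0.1920 x'=-2.9288 y'=-2.9616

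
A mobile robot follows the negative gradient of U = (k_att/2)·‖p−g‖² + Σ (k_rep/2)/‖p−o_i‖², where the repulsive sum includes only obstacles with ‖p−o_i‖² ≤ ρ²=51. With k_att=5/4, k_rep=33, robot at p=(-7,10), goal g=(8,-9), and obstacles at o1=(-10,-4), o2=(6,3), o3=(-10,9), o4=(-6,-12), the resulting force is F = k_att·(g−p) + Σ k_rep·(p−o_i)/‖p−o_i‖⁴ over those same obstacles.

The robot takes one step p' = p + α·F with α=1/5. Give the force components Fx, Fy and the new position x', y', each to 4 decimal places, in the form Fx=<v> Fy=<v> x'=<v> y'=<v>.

Fx=19.7400 Fy=-23.4200 x'=-3.0520 y'=5.3160

F_att = 5/4·(g−p) = 5/4·(15,-19) = (18.7500,-23.7500)
o1: d²=205 > ρ²=51 → inactive
o2: d²=218 > ρ²=51 → inactive
o3: d²=10 ≤ ρ²=51; F_rep = 33·(3,1)/10² = (0.9900,0.3300)
o4: d²=485 > ρ²=51 → inactive
F = F_att + ΣF_rep = (19.7400,-23.4200)
p' = p + 1/5·F = (-3.0520,5.3160)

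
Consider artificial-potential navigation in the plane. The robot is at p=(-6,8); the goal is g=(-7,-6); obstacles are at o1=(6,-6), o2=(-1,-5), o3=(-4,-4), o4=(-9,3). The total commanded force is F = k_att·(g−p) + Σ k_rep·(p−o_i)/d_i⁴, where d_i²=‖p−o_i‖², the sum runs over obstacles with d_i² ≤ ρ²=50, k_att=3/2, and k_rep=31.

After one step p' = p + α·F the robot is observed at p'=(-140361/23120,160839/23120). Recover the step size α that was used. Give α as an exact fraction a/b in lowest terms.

F_att = 3/2·(g−p) = 3/2·(-1,-14) = (-1.5000,-21.0000)
o1: d²=340 > ρ²=50 → inactive
o2: d²=194 > ρ²=50 → inactive
o3: d²=148 > ρ²=50 → inactive
o4: d²=34 ≤ ρ²=50; F_rep = 31·(3,5)/34² = (0.0804,0.1341)
F = F_att + ΣF_rep = (-1.4196,-20.8659)
Δp = p'−p = (-0.0710,-1.0433); α = Δx/Fx = (-1641/23120) / (-1641/1156) = 1/20
check: Δy/Fy = (-24121/23120) / (-24121/1156) = 1/20 ✓

α = 1/20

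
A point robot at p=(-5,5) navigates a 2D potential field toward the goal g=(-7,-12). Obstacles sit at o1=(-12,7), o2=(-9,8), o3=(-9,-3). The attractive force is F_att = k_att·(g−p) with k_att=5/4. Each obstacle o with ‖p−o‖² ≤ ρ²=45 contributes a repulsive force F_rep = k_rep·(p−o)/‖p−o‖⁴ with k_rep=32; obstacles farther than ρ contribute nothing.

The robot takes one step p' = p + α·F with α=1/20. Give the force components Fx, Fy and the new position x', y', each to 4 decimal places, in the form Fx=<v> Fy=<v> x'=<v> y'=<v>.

Fx=-2.2952 Fy=-21.4036 x'=-5.1148 y'=3.9298

F_att = 5/4·(g−p) = 5/4·(-2,-17) = (-2.5000,-21.2500)
o1: d²=53 > ρ²=45 → inactive
o2: d²=25 ≤ ρ²=45; F_rep = 32·(4,-3)/25² = (0.2048,-0.1536)
o3: d²=80 > ρ²=45 → inactive
F = F_att + ΣF_rep = (-2.2952,-21.4036)
p' = p + 1/20·F = (-5.1148,3.9298)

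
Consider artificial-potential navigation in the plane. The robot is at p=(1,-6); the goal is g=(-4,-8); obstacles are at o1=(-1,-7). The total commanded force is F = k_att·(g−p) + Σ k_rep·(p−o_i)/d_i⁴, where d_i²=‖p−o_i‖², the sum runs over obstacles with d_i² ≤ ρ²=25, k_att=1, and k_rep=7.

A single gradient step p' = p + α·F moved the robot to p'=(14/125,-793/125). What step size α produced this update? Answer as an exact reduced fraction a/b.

α = 1/5

F_att = 1·(g−p) = 1·(-5,-2) = (-5.0000,-2.0000)
o1: d²=5 ≤ ρ²=25; F_rep = 7·(2,1)/5² = (0.5600,0.2800)
F = F_att + ΣF_rep = (-4.4400,-1.7200)
Δp = p'−p = (-0.8880,-0.3440); α = Δx/Fx = (-111/125) / (-111/25) = 1/5
check: Δy/Fy = (-43/125) / (-43/25) = 1/5 ✓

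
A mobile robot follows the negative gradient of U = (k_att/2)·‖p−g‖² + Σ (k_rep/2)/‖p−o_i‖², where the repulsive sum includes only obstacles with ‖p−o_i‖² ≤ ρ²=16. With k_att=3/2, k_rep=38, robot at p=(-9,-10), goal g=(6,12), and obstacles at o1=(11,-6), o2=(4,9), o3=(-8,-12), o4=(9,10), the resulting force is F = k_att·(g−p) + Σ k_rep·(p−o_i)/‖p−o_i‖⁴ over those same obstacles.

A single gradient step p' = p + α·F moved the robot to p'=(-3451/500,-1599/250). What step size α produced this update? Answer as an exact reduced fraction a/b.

F_att = 3/2·(g−p) = 3/2·(15,22) = (22.5000,33.0000)
o1: d²=416 > ρ²=16 → inactive
o2: d²=530 > ρ²=16 → inactive
o3: d²=5 ≤ ρ²=16; F_rep = 38·(-1,2)/5² = (-1.5200,3.0400)
o4: d²=724 > ρ²=16 → inactive
F = F_att + ΣF_rep = (20.9800,36.0400)
Δp = p'−p = (2.0980,3.6040); α = Δx/Fx = (1049/500) / (1049/50) = 1/10
check: Δy/Fy = (901/250) / (901/25) = 1/10 ✓

α = 1/10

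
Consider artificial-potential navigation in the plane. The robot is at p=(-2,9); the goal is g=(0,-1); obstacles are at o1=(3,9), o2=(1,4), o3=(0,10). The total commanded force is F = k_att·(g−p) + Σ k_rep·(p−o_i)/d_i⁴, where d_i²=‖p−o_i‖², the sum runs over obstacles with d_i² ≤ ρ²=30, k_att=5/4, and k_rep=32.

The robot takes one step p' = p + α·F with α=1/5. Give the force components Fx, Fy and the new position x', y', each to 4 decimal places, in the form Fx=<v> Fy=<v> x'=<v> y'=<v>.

Fx=-0.3160 Fy=-13.7800 x'=-2.0632 y'=6.2440

F_att = 5/4·(g−p) = 5/4·(2,-10) = (2.5000,-12.5000)
o1: d²=25 ≤ ρ²=30; F_rep = 32·(-5,0)/25² = (-0.2560,0.0000)
o2: d²=34 > ρ²=30 → inactive
o3: d²=5 ≤ ρ²=30; F_rep = 32·(-2,-1)/5² = (-2.5600,-1.2800)
F = F_att + ΣF_rep = (-0.3160,-13.7800)
p' = p + 1/5·F = (-2.0632,6.2440)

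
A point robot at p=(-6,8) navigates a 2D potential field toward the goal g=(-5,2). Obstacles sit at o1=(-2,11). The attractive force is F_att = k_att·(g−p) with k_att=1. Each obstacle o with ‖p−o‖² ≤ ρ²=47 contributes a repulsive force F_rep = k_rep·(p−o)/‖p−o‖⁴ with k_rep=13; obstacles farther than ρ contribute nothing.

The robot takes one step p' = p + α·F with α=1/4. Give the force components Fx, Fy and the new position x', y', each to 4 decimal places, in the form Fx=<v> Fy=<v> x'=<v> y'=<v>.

F_att = 1·(g−p) = 1·(1,-6) = (1.0000,-6.0000)
o1: d²=25 ≤ ρ²=47; F_rep = 13·(-4,-3)/25² = (-0.0832,-0.0624)
F = F_att + ΣF_rep = (0.9168,-6.0624)
p' = p + 1/4·F = (-5.7708,6.4844)

Fx=0.9168 Fy=-6.0624 x'=-5.7708 y'=6.4844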